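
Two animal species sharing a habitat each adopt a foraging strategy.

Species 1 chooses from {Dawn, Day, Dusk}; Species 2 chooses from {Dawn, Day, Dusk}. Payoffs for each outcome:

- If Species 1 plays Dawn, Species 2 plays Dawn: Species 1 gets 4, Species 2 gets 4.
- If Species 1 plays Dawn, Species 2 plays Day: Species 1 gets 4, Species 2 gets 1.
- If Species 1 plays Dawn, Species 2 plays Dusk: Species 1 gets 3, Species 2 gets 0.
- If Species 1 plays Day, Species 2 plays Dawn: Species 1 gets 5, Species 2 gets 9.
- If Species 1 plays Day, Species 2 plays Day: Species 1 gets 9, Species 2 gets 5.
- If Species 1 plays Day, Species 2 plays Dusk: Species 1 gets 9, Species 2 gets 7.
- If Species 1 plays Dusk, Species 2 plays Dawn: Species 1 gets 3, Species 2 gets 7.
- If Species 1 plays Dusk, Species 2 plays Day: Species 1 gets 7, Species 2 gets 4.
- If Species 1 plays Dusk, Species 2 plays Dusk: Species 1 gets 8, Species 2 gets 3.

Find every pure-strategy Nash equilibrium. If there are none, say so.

Species 1 against Dawn: payoffs 4, 5, 3 → best response Day.
Species 1 against Day: payoffs 4, 9, 7 → best response Day.
Species 1 against Dusk: payoffs 3, 9, 8 → best response Day.
Species 2 against Dawn: payoffs 4, 1, 0 → best response Dawn.
Species 2 against Day: payoffs 9, 5, 7 → best response Dawn.
Species 2 against Dusk: payoffs 7, 4, 3 → best response Dawn.
Mutual best responses: (Day, Dawn).

(Day, Dawn)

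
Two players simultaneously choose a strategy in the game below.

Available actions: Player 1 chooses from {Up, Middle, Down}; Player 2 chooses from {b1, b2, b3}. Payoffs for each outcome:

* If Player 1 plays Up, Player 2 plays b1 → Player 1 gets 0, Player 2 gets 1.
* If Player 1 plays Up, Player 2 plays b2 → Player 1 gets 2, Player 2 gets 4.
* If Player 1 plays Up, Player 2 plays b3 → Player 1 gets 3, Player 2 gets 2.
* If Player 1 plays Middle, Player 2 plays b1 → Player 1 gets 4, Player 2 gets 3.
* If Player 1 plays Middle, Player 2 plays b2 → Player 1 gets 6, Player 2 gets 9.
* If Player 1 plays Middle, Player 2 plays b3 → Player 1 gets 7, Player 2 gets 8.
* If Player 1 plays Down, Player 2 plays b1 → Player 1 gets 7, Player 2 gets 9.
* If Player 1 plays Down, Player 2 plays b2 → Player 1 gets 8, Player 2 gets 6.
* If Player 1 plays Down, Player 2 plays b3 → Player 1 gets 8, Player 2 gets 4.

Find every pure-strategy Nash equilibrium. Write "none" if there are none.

Player 1 against b1: payoffs 0, 4, 7 → best response Down.
Player 1 against b2: payoffs 2, 6, 8 → best response Down.
Player 1 against b3: payoffs 3, 7, 8 → best response Down.
Player 2 against Up: payoffs 1, 4, 2 → best response b2.
Player 2 against Middle: payoffs 3, 9, 8 → best response b2.
Player 2 against Down: payoffs 9, 6, 4 → best response b1.
Mutual best responses: (Down, b1).

The unique pure-strategy Nash equilibrium is (Down, b1).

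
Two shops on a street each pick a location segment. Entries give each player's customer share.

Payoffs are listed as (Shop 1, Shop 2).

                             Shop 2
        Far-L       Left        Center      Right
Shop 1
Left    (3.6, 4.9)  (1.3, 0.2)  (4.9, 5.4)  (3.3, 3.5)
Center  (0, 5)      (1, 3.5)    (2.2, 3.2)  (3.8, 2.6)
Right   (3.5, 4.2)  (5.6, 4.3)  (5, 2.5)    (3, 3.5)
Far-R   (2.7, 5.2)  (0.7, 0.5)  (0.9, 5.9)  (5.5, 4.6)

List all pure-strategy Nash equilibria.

Shop 1 against Far-L: payoffs 3.6, 0, 3.5, 2.7 → best response Left.
Shop 1 against Left: payoffs 1.3, 1, 5.6, 0.7 → best response Right.
Shop 1 against Center: payoffs 4.9, 2.2, 5, 0.9 → best response Right.
Shop 1 against Right: payoffs 3.3, 3.8, 3, 5.5 → best response Far-R.
Shop 2 against Left: payoffs 4.9, 0.2, 5.4, 3.5 → best response Center.
Shop 2 against Center: payoffs 5, 3.5, 3.2, 2.6 → best response Far-L.
Shop 2 against Right: payoffs 4.2, 4.3, 2.5, 3.5 → best response Left.
Shop 2 against Far-R: payoffs 5.2, 0.5, 5.9, 4.6 → best response Center.
Mutual best responses: (Right, Left).

The unique pure-strategy Nash equilibrium is (Right, Left).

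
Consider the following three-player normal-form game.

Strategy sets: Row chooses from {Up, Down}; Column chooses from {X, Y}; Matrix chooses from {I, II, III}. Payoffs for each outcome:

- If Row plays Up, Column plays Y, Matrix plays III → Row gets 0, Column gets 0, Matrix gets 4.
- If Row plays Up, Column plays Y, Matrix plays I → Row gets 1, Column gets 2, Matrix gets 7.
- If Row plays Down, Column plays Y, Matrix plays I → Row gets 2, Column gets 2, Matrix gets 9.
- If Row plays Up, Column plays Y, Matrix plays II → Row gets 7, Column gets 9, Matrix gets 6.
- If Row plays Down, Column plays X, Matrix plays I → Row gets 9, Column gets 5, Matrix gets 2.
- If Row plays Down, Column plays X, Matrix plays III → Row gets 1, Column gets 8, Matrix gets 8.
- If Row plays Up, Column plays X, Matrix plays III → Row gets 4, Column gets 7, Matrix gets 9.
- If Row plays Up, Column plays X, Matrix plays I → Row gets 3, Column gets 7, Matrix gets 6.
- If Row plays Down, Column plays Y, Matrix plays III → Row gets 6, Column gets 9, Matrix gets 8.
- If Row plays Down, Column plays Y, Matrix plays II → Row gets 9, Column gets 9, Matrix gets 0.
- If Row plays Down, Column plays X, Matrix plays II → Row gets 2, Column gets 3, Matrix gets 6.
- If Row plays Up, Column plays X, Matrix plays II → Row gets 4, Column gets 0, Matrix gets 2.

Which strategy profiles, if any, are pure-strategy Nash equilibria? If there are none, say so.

For each strategy profile, look for a profitable unilateral deviation.
(Up, X, I): Row can switch to Down (3 → 9). Not NE.
(Up, X, II): Column can switch to Y (0 → 9). Not NE.
(Up, X, III): Row gets 4, best alternative 1; Column gets 7, best alternative 0; Matrix gets 9, best alternative 6. No profitable deviation — NE.
(Up, Y, I): Row can switch to Down (1 → 2). Not NE.
(Up, Y, II): Row can switch to Down (7 → 9). Not NE.
(Up, Y, III): Row can switch to Down (0 → 6). Not NE.
(Down, X, I): Matrix can switch to II (2 → 6). Not NE.
(The remaining 5 profiles each have a profitable deviation by the same check.)

Pure NE: (Up, X, III)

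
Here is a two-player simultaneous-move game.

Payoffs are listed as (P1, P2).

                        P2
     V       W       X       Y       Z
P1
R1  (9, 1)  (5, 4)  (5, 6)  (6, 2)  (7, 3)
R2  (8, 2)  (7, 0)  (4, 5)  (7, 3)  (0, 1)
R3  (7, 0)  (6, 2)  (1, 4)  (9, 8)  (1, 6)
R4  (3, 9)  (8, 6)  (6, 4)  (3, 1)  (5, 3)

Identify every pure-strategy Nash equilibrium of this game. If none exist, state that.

The unique pure-strategy Nash equilibrium is (R3, Y).

Mark each player's best response to every combination of opponents' strategies; a profile where every player is best-responding is a pure Nash equilibrium.
P1 against V: payoffs 9, 8, 7, 3 → best response R1.
P1 against W: payoffs 5, 7, 6, 8 → best response R4.
P1 against X: payoffs 5, 4, 1, 6 → best response R4.
P1 against Y: payoffs 6, 7, 9, 3 → best response R3.
P1 against Z: payoffs 7, 0, 1, 5 → best response R1.
P2 against R1: payoffs 1, 4, 6, 2, 3 → best response X.
P2 against R2: payoffs 2, 0, 5, 3, 1 → best response X.
P2 against R3: payoffs 0, 2, 4, 8, 6 → best response Y.
P2 against R4: payoffs 9, 6, 4, 1, 3 → best response V.
Mutual best responses: (R3, Y).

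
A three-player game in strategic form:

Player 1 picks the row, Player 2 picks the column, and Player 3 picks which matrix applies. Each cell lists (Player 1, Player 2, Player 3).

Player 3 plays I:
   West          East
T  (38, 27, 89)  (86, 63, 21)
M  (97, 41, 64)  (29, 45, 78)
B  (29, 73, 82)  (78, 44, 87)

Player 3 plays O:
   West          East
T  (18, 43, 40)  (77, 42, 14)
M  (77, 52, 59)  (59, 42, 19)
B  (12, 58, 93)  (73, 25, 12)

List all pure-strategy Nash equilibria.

(T, East, I)

(T, West, I): Player 1 can switch to M (38 → 97). Not NE.
(T, West, O): Player 1 can switch to M (18 → 77). Not NE.
(T, East, I): Player 1 gets 86, best alternative 78; Player 2 gets 63, best alternative 27; Player 3 gets 21, best alternative 14. No profitable deviation — NE.
(T, East, O): Player 2 can switch to West (42 → 43). Not NE.
(M, West, I): Player 2 can switch to East (41 → 45). Not NE.
(M, West, O): Player 3 can switch to I (59 → 64). Not NE.
(M, East, I): Player 1 can switch to T (29 → 86). Not NE.
(M, East, O): Player 1 can switch to T (59 → 77). Not NE.
(B, West, I): Player 1 can switch to T (29 → 38). Not NE.
(B, West, O): Player 1 can switch to T (12 → 18). Not NE.
(B, East, I): Player 1 can switch to T (78 → 86). Not NE.
(The remaining 1 profile has a profitable deviation by the same check.)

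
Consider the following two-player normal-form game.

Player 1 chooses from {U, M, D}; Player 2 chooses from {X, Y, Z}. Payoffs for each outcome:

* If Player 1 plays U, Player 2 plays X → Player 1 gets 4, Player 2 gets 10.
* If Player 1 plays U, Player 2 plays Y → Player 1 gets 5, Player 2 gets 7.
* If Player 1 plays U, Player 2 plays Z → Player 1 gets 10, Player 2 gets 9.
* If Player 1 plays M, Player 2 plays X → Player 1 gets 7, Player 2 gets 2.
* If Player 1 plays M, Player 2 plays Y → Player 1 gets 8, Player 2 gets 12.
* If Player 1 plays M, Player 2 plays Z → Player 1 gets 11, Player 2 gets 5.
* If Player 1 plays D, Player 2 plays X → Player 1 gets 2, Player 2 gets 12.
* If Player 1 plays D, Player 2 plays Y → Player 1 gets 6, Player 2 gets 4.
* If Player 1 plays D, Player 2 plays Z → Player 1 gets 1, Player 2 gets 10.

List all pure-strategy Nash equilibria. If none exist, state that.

Player 1 against X: payoffs 4, 7, 2 → best response M.
Player 1 against Y: payoffs 5, 8, 6 → best response M.
Player 1 against Z: payoffs 10, 11, 1 → best response M.
Player 2 against U: payoffs 10, 7, 9 → best response X.
Player 2 against M: payoffs 2, 12, 5 → best response Y.
Player 2 against D: payoffs 12, 4, 10 → best response X.
Mutual best responses: (M, Y).

(M, Y)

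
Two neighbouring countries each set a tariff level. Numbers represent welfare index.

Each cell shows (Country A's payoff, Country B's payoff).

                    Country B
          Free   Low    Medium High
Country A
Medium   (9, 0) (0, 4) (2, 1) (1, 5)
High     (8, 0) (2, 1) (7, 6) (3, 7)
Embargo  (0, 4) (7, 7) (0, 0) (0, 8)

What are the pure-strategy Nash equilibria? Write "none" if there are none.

Country A against Free: payoffs 9, 8, 0 → best response Medium.
Country A against Low: payoffs 0, 2, 7 → best response Embargo.
Country A against Medium: payoffs 2, 7, 0 → best response High.
Country A against High: payoffs 1, 3, 0 → best response High.
Country B against Medium: payoffs 0, 4, 1, 5 → best response High.
Country B against High: payoffs 0, 1, 6, 7 → best response High.
Country B against Embargo: payoffs 4, 7, 0, 8 → best response High.
Mutual best responses: (High, High).

(High, High)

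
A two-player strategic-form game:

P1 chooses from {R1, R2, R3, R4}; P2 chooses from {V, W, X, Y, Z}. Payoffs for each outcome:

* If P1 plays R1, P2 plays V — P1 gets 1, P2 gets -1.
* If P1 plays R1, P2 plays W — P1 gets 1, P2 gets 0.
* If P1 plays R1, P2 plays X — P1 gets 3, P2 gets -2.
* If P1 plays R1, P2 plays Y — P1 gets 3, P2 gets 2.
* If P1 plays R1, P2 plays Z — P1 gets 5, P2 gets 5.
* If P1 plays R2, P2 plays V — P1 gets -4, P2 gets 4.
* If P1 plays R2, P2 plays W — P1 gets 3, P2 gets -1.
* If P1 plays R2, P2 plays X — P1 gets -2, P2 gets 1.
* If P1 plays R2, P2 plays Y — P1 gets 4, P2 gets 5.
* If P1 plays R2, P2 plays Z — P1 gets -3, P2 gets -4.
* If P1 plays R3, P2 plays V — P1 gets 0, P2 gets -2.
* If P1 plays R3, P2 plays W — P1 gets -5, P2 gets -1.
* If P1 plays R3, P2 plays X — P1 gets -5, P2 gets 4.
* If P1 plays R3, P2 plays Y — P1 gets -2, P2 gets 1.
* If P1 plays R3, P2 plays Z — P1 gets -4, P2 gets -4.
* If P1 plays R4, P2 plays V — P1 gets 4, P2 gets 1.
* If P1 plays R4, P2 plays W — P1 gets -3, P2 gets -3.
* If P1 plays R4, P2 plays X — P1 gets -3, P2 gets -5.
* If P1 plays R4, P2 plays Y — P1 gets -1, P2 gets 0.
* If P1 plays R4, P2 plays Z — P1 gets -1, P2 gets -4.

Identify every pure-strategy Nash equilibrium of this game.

(R1, Z) and (R2, Y) and (R4, V)

(R1, V): P1 can switch to R4 (1 → 4). Not NE.
(R1, W): P1 can switch to R2 (1 → 3). Not NE.
(R1, X): P2 can switch to V (-2 → -1). Not NE.
(R1, Y): P1 can switch to R2 (3 → 4). Not NE.
(R1, Z): P1 gets 5, best alternative -1; P2 gets 5, best alternative 2. No profitable deviation — NE.
(R2, V): P1 can switch to R1 (-4 → 1). Not NE.
(R2, W): P2 can switch to V (-1 → 4). Not NE.
(R2, Y): P1 gets 4, best alternative 3; P2 gets 5, best alternative 4. No profitable deviation — NE.
(R4, V): P1 gets 4, best alternative 1; P2 gets 1, best alternative 0. No profitable deviation — NE.
(The remaining 11 profiles each have a profitable deviation by the same check.)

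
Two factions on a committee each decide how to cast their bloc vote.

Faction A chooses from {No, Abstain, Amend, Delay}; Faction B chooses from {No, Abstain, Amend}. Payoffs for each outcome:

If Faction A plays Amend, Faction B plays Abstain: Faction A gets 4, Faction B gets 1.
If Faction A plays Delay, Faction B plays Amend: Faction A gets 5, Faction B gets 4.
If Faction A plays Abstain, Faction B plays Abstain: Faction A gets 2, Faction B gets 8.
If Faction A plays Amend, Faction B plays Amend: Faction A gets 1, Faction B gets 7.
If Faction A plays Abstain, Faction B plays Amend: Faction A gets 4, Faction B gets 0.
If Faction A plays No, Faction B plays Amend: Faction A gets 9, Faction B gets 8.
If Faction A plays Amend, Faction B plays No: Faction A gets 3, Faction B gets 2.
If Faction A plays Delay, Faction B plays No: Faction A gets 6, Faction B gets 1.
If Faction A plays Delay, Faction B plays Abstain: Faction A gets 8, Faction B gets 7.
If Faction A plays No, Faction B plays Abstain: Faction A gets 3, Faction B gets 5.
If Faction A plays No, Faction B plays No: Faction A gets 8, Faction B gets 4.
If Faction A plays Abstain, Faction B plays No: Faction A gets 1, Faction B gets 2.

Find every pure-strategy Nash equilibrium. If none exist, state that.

The pure Nash equilibria are (No, Amend); (Delay, Abstain).

Faction A against No: payoffs 8, 1, 3, 6 → best response No.
Faction A against Abstain: payoffs 3, 2, 4, 8 → best response Delay.
Faction A against Amend: payoffs 9, 4, 1, 5 → best response No.
Faction B against No: payoffs 4, 5, 8 → best response Amend.
Faction B against Abstain: payoffs 2, 8, 0 → best response Abstain.
Faction B against Amend: payoffs 2, 1, 7 → best response Amend.
Faction B against Delay: payoffs 1, 7, 4 → best response Abstain.
Mutual best responses: (No, Amend); (Delay, Abstain).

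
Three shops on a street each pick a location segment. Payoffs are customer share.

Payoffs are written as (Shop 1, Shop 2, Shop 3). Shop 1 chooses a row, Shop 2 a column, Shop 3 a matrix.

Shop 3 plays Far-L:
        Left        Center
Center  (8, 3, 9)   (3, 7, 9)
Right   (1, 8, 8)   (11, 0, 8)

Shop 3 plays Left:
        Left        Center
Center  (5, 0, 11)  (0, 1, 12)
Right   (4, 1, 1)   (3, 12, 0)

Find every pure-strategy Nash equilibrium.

none

For each player, find the best response to each opponent profile; mutual best responses are the pure NE.
Shop 1 against (Left, Far-L): payoffs 8, 1 → best response Center.
Shop 1 against (Left, Left): payoffs 5, 4 → best response Center.
Shop 1 against (Center, Far-L): payoffs 3, 11 → best response Right.
Shop 1 against (Center, Left): payoffs 0, 3 → best response Right.
Shop 2 against (Center, Far-L): payoffs 3, 7 → best response Center.
Shop 2 against (Center, Left): payoffs 0, 1 → best response Center.
Shop 2 against (Right, Far-L): payoffs 8, 0 → best response Left.
Shop 2 against (Right, Left): payoffs 1, 12 → best response Center.
Shop 3 against (Center, Left): payoffs 9, 11 → best response Left.
Shop 3 against (Center, Center): payoffs 9, 12 → best response Left.
Shop 3 against (Right, Left): payoffs 8, 1 → best response Far-L.
Shop 3 against (Right, Center): payoffs 8, 0 → best response Far-L.
No profile is a mutual best response for all players.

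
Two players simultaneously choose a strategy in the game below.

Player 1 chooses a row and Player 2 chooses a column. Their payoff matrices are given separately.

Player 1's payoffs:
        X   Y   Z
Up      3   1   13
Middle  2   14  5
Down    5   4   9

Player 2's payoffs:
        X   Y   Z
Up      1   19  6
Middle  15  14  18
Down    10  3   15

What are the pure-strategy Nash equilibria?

Check each profile: it is a Nash equilibrium iff no player can strictly gain by switching unilaterally.
(Up, X): Player 1 can switch to Down (3 → 5). Not NE.
(Up, Y): Player 1 can switch to Middle (1 → 14). Not NE.
(Up, Z): Player 2 can switch to Y (6 → 19). Not NE.
(Middle, X): Player 1 can switch to Up (2 → 3). Not NE.
(Middle, Y): Player 2 can switch to X (14 → 15). Not NE.
(Middle, Z): Player 1 can switch to Up (5 → 13). Not NE.
(Down, X): Player 2 can switch to Z (10 → 15). Not NE.
(Down, Y): Player 1 can switch to Middle (4 → 14). Not NE.
(Down, Z): Player 1 can switch to Up (9 → 13). Not NE.

There is no pure-strategy Nash equilibrium.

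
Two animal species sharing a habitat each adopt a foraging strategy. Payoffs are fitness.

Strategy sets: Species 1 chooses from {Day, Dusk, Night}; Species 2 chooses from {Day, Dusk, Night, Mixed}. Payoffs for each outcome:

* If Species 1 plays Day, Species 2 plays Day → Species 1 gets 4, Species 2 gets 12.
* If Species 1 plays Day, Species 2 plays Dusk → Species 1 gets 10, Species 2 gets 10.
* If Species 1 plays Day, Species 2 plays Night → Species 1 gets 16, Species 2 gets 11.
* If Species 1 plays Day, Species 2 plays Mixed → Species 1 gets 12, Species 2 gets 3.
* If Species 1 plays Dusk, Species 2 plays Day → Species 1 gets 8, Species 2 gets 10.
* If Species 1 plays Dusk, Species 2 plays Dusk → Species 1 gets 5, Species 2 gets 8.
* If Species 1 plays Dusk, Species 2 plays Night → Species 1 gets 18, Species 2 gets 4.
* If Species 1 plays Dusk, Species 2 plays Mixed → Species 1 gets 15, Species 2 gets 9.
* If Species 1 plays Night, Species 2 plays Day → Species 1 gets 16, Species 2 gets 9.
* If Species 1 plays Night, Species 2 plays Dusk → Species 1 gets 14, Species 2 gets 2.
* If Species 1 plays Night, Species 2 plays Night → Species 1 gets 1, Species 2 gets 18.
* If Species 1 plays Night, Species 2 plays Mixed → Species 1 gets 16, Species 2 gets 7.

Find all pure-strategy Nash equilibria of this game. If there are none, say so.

Species 1 against Day: payoffs 4, 8, 16 → best response Night.
Species 1 against Dusk: payoffs 10, 5, 14 → best response Night.
Species 1 against Night: payoffs 16, 18, 1 → best response Dusk.
Species 1 against Mixed: payoffs 12, 15, 16 → best response Night.
Species 2 against Day: payoffs 12, 10, 11, 3 → best response Day.
Species 2 against Dusk: payoffs 10, 8, 4, 9 → best response Day.
Species 2 against Night: payoffs 9, 2, 18, 7 → best response Night.
No profile is a mutual best response for all players.

No pure-strategy Nash equilibrium.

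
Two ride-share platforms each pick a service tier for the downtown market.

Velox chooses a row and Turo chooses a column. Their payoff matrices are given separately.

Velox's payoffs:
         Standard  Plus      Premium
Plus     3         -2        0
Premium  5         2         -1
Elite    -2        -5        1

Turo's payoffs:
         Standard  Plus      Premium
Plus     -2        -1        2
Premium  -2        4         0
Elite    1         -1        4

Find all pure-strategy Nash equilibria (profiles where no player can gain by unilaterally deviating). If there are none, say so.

(Premium, Plus), (Elite, Premium)

(Plus, Standard): Velox can switch to Premium (3 → 5). Not NE.
(Plus, Plus): Velox can switch to Premium (-2 → 2). Not NE.
(Plus, Premium): Velox can switch to Elite (0 → 1). Not NE.
(Premium, Standard): Turo can switch to Plus (-2 → 4). Not NE.
(Premium, Plus): Velox gets 2, best alternative -2; Turo gets 4, best alternative 0. No profitable deviation — NE.
(Premium, Premium): Velox can switch to Plus (-1 → 0). Not NE.
(Elite, Standard): Velox can switch to Plus (-2 → 3). Not NE.
(Elite, Plus): Velox can switch to Plus (-5 → -2). Not NE.
(Elite, Premium): Velox gets 1, best alternative 0; Turo gets 4, best alternative 1. No profitable deviation — NE.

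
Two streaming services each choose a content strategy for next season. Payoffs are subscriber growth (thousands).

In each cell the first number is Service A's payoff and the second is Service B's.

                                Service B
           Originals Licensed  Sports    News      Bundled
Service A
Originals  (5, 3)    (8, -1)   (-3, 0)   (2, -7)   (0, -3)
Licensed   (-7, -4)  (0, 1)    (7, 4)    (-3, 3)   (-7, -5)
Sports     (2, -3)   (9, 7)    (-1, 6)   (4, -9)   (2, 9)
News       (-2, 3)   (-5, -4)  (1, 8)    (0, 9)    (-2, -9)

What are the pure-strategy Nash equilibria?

Pure-strategy Nash equilibria: (Originals, Originals) and (Licensed, Sports) and (Sports, Bundled)

For each player, find the best response to each opponent profile; mutual best responses are the pure NE.
Service A against Originals: payoffs 5, -7, 2, -2 → best response Originals.
Service A against Licensed: payoffs 8, 0, 9, -5 → best response Sports.
Service A against Sports: payoffs -3, 7, -1, 1 → best response Licensed.
Service A against News: payoffs 2, -3, 4, 0 → best response Sports.
Service A against Bundled: payoffs 0, -7, 2, -2 → best response Sports.
Service B against Originals: payoffs 3, -1, 0, -7, -3 → best response Originals.
Service B against Licensed: payoffs -4, 1, 4, 3, -5 → best response Sports.
Service B against Sports: payoffs -3, 7, 6, -9, 9 → best response Bundled.
Service B against News: payoffs 3, -4, 8, 9, -9 → best response News.
Mutual best responses: (Originals, Originals); (Licensed, Sports); (Sports, Bundled).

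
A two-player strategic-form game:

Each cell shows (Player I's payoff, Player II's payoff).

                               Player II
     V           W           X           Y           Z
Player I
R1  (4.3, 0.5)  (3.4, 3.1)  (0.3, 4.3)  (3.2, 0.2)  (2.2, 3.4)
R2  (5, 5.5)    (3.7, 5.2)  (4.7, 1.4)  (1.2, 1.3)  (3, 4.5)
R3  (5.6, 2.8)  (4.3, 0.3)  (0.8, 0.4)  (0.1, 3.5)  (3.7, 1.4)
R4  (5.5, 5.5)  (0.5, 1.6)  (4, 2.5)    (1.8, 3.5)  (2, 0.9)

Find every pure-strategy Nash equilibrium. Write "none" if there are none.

This game has no pure Nash equilibrium.

(R1, V): Player I can switch to R2 (4.3 → 5). Not NE.
(R1, W): Player I can switch to R2 (3.4 → 3.7). Not NE.
(R1, X): Player I can switch to R2 (0.3 → 4.7). Not NE.
(R1, Y): Player II can switch to V (0.2 → 0.5). Not NE.
(R1, Z): Player I can switch to R2 (2.2 → 3). Not NE.
(R2, V): Player I can switch to R3 (5 → 5.6). Not NE.
(R2, W): Player I can switch to R3 (3.7 → 4.3). Not NE.
(R2, X): Player II can switch to V (1.4 → 5.5). Not NE.
(R2, Y): Player I can switch to R1 (1.2 → 3.2). Not NE.
(R2, Z): Player I can switch to R3 (3 → 3.7). Not NE.
(R3, V): Player II can switch to Y (2.8 → 3.5). Not NE.
(R3, W): Player II can switch to V (0.3 → 2.8). Not NE.
(The remaining 8 profiles each have a profitable deviation by the same check.)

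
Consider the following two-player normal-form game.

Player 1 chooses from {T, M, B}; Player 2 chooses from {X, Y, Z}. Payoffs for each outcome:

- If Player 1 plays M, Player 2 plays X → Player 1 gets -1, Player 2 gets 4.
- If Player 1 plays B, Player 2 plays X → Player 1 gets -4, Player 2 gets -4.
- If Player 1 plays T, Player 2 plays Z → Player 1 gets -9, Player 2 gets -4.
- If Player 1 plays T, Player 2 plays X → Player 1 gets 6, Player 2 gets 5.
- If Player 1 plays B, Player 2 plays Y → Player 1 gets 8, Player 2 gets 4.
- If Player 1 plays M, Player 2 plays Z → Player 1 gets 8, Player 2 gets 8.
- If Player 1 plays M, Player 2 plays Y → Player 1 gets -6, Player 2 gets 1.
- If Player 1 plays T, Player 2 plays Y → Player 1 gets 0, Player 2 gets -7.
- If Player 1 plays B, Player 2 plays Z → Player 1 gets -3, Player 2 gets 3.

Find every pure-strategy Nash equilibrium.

The pure Nash equilibria are (T, X) and (M, Z) and (B, Y).

For each strategy profile, look for a profitable unilateral deviation.
(T, X): Player 1 gets 6, best alternative -1; Player 2 gets 5, best alternative -4. No profitable deviation — NE.
(T, Y): Player 1 can switch to B (0 → 8). Not NE.
(T, Z): Player 1 can switch to M (-9 → 8). Not NE.
(M, X): Player 1 can switch to T (-1 → 6). Not NE.
(M, Y): Player 1 can switch to T (-6 → 0). Not NE.
(M, Z): Player 1 gets 8, best alternative -3; Player 2 gets 8, best alternative 4. No profitable deviation — NE.
(B, X): Player 1 can switch to T (-4 → 6). Not NE.
(B, Y): Player 1 gets 8, best alternative 0; Player 2 gets 4, best alternative 3. No profitable deviation — NE.
(B, Z): Player 1 can switch to M (-3 → 8). Not NE.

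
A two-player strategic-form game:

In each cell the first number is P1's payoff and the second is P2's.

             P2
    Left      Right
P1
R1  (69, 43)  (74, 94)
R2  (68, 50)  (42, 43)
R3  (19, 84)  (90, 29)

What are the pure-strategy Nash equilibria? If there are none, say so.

There is no pure-strategy Nash equilibrium.

P1 against Left: payoffs 69, 68, 19 → best response R1.
P1 against Right: payoffs 74, 42, 90 → best response R3.
P2 against R1: payoffs 43, 94 → best response Right.
P2 against R2: payoffs 50, 43 → best response Left.
P2 against R3: payoffs 84, 29 → best response Left.
No profile is a mutual best response for all players.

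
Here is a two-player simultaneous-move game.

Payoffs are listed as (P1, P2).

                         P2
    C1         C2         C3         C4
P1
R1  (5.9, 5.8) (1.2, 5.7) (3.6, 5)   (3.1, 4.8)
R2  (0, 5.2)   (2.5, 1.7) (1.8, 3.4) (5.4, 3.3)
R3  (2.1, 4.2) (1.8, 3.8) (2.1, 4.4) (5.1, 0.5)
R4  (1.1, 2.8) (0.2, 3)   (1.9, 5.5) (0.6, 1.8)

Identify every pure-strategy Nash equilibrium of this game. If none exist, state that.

(R1, C1): P1 gets 5.9, best alternative 2.1; P2 gets 5.8, best alternative 5.7. No profitable deviation — NE.
(R1, C2): P1 can switch to R2 (1.2 → 2.5). Not NE.
(R1, C3): P2 can switch to C1 (5 → 5.8). Not NE.
(R1, C4): P1 can switch to R2 (3.1 → 5.4). Not NE.
(R2, C1): P1 can switch to R1 (0 → 5.9). Not NE.
(R2, C2): P2 can switch to C1 (1.7 → 5.2). Not NE.
(R2, C3): P1 can switch to R1 (1.8 → 3.6). Not NE.
(The remaining 9 profiles each have a profitable deviation by the same check.)

The unique pure-strategy Nash equilibrium is (R1, C1).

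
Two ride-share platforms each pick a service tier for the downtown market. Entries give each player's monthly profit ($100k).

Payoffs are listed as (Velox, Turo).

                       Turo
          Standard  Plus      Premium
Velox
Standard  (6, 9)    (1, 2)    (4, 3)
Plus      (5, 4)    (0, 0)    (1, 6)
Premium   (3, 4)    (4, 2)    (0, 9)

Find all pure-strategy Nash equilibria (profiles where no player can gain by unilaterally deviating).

(Standard, Standard): Velox gets 6, best alternative 5; Turo gets 9, best alternative 3. No profitable deviation — NE.
(Standard, Plus): Velox can switch to Premium (1 → 4). Not NE.
(Standard, Premium): Turo can switch to Standard (3 → 9). Not NE.
(Plus, Standard): Velox can switch to Standard (5 → 6). Not NE.
(Plus, Plus): Velox can switch to Standard (0 → 1). Not NE.
(Plus, Premium): Velox can switch to Standard (1 → 4). Not NE.
(Premium, Standard): Velox can switch to Standard (3 → 6). Not NE.
(Premium, Plus): Turo can switch to Standard (2 → 4). Not NE.
(Premium, Premium): Velox can switch to Standard (0 → 4). Not NE.

The unique pure-strategy Nash equilibrium is (Standard, Standard).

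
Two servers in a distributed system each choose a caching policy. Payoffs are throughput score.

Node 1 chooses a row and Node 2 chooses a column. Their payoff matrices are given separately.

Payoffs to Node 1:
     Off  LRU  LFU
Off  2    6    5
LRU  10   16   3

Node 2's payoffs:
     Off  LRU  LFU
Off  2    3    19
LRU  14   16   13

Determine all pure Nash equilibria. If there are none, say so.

Pure-strategy Nash equilibria: (Off, LFU) and (LRU, LRU)

Node 1 against Off: payoffs 2, 10 → best response LRU.
Node 1 against LRU: payoffs 6, 16 → best response LRU.
Node 1 against LFU: payoffs 5, 3 → best response Off.
Node 2 against Off: payoffs 2, 3, 19 → best response LFU.
Node 2 against LRU: payoffs 14, 16, 13 → best response LRU.
Mutual best responses: (Off, LFU); (LRU, LRU).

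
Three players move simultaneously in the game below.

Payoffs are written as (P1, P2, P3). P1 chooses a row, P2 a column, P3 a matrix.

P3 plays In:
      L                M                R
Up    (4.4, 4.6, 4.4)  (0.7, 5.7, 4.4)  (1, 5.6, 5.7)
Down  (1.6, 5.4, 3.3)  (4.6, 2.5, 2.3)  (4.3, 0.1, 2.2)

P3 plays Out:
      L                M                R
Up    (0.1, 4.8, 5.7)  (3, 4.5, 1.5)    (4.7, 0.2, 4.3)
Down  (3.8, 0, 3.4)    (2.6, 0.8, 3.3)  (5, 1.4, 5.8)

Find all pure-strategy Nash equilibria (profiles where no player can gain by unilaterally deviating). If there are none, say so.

For each strategy profile, look for a profitable unilateral deviation.
(Up, L, In): P2 can switch to M (4.6 → 5.7). Not NE.
(Up, L, Out): P1 can switch to Down (0.1 → 3.8). Not NE.
(Up, M, In): P1 can switch to Down (0.7 → 4.6). Not NE.
(Up, M, Out): P2 can switch to L (4.5 → 4.8). Not NE.
(Up, R, In): P1 can switch to Down (1 → 4.3). Not NE.
(Up, R, Out): P1 can switch to Down (4.7 → 5). Not NE.
(Down, L, In): P1 can switch to Up (1.6 → 4.4). Not NE.
(Down, L, Out): P2 can switch to M (0 → 0.8). Not NE.
(Down, R, Out): P1 gets 5, best alternative 4.7; P2 gets 1.4, best alternative 0.8; P3 gets 5.8, best alternative 2.2. No profitable deviation — NE.
(The remaining 3 profiles each have a profitable deviation by the same check.)

(Down, R, Out)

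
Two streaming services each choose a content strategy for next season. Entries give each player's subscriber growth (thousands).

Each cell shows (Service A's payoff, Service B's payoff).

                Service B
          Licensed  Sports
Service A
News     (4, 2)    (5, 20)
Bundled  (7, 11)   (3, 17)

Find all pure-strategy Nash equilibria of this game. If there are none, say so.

(News, Sports)

Service A against Licensed: payoffs 4, 7 → best response Bundled.
Service A against Sports: payoffs 5, 3 → best response News.
Service B against News: payoffs 2, 20 → best response Sports.
Service B against Bundled: payoffs 11, 17 → best response Sports.
Mutual best responses: (News, Sports).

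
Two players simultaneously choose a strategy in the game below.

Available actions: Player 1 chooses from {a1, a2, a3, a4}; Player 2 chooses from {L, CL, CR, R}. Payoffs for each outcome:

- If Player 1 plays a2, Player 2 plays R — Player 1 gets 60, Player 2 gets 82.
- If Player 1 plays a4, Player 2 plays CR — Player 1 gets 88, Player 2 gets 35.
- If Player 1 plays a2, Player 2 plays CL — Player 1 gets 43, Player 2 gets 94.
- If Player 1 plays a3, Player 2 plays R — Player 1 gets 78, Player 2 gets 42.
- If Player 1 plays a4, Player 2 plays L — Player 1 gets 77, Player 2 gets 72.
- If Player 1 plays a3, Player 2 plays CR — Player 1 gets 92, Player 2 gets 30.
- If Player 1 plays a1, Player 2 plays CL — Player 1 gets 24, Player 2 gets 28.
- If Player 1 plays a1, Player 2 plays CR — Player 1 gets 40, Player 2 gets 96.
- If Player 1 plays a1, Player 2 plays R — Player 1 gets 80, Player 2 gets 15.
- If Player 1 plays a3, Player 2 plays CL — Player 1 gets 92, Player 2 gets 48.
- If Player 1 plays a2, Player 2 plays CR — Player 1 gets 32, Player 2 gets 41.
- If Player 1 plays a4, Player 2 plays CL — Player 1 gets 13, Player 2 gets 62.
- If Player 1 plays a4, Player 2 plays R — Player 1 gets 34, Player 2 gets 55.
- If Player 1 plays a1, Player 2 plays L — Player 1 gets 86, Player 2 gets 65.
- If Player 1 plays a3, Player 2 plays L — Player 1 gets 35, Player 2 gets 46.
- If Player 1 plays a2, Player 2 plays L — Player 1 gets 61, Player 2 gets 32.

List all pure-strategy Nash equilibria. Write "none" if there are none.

The unique pure-strategy Nash equilibrium is (a3, CL).

Player 1 against L: payoffs 86, 61, 35, 77 → best response a1.
Player 1 against CL: payoffs 24, 43, 92, 13 → best response a3.
Player 1 against CR: payoffs 40, 32, 92, 88 → best response a3.
Player 1 against R: payoffs 80, 60, 78, 34 → best response a1.
Player 2 against a1: payoffs 65, 28, 96, 15 → best response CR.
Player 2 against a2: payoffs 32, 94, 41, 82 → best response CL.
Player 2 against a3: payoffs 46, 48, 30, 42 → best response CL.
Player 2 against a4: payoffs 72, 62, 35, 55 → best response L.
Mutual best responses: (a3, CL).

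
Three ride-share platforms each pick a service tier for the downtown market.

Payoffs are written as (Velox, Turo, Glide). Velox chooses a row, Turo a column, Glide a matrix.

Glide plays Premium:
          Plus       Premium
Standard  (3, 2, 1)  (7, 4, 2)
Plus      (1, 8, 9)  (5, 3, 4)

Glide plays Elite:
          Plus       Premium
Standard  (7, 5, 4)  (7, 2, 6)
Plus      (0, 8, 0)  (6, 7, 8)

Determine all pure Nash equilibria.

Velox against (Plus, Premium): payoffs 3, 1 → best response Standard.
Velox against (Plus, Elite): payoffs 7, 0 → best response Standard.
Velox against (Premium, Premium): payoffs 7, 5 → best response Standard.
Velox against (Premium, Elite): payoffs 7, 6 → best response Standard.
Turo against (Standard, Premium): payoffs 2, 4 → best response Premium.
Turo against (Standard, Elite): payoffs 5, 2 → best response Plus.
Turo against (Plus, Premium): payoffs 8, 3 → best response Plus.
Turo against (Plus, Elite): payoffs 8, 7 → best response Plus.
Glide against (Standard, Plus): payoffs 1, 4 → best response Elite.
Glide against (Standard, Premium): payoffs 2, 6 → best response Elite.
Glide against (Plus, Plus): payoffs 9, 0 → best response Premium.
Glide against (Plus, Premium): payoffs 4, 8 → best response Elite.
Mutual best responses: (Standard, Plus, Elite).

Pure NE: (Standard, Plus, Elite)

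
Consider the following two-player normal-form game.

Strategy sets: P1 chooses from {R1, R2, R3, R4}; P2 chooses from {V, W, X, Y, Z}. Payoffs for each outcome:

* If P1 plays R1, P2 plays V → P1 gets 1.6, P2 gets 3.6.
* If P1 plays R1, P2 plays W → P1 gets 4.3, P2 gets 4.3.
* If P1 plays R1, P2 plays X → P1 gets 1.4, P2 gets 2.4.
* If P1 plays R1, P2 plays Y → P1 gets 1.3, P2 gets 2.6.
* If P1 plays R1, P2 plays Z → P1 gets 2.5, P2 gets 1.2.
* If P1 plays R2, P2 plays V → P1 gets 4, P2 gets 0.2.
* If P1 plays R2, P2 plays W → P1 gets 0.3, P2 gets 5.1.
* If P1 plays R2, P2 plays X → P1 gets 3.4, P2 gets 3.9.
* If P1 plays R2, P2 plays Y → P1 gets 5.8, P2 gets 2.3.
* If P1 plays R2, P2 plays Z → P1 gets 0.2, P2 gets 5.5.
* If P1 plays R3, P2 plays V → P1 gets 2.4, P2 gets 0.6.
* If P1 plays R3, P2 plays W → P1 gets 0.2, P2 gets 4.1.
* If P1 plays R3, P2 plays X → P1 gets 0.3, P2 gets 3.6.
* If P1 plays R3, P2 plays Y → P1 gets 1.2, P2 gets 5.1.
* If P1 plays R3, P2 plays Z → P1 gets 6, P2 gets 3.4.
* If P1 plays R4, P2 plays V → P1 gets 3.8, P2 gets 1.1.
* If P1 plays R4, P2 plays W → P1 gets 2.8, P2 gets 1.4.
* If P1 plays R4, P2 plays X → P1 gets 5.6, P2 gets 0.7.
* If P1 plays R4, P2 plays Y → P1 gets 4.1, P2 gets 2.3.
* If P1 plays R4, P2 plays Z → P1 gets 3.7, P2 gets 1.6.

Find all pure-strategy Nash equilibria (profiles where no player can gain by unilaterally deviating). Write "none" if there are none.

P1 against V: payoffs 1.6, 4, 2.4, 3.8 → best response R2.
P1 against W: payoffs 4.3, 0.3, 0.2, 2.8 → best response R1.
P1 against X: payoffs 1.4, 3.4, 0.3, 5.6 → best response R4.
P1 against Y: payoffs 1.3, 5.8, 1.2, 4.1 → best response R2.
P1 against Z: payoffs 2.5, 0.2, 6, 3.7 → best response R3.
P2 against R1: payoffs 3.6, 4.3, 2.4, 2.6, 1.2 → best response W.
P2 against R2: payoffs 0.2, 5.1, 3.9, 2.3, 5.5 → best response Z.
P2 against R3: payoffs 0.6, 4.1, 3.6, 5.1, 3.4 → best response Y.
P2 against R4: payoffs 1.1, 1.4, 0.7, 2.3, 1.6 → best response Y.
Mutual best responses: (R1, W).

(R1, W)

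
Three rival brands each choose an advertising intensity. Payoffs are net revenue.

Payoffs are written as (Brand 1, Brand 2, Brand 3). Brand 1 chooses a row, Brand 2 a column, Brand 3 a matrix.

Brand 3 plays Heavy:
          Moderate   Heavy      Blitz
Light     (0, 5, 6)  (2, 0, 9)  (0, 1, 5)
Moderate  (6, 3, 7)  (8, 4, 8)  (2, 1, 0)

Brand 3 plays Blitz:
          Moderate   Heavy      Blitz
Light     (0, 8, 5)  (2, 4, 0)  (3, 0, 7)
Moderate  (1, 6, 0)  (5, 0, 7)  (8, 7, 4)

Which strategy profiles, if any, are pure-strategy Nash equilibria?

For each player, find the best response to each opponent profile; mutual best responses are the pure NE.
Brand 1 against (Moderate, Heavy): payoffs 0, 6 → best response Moderate.
Brand 1 against (Moderate, Blitz): payoffs 0, 1 → best response Moderate.
Brand 1 against (Heavy, Heavy): payoffs 2, 8 → best response Moderate.
Brand 1 against (Heavy, Blitz): payoffs 2, 5 → best response Moderate.
Brand 1 against (Blitz, Heavy): payoffs 0, 2 → best response Moderate.
Brand 1 against (Blitz, Blitz): payoffs 3, 8 → best response Moderate.
Brand 2 against (Light, Heavy): payoffs 5, 0, 1 → best response Moderate.
Brand 2 against (Light, Blitz): payoffs 8, 4, 0 → best response Moderate.
Brand 2 against (Moderate, Heavy): payoffs 3, 4, 1 → best response Heavy.
Brand 2 against (Moderate, Blitz): payoffs 6, 0, 7 → best response Blitz.
Brand 3 against (Light, Moderate): payoffs 6, 5 → best response Heavy.
Brand 3 against (Light, Heavy): payoffs 9, 0 → best response Heavy.
Brand 3 against (Light, Blitz): payoffs 5, 7 → best response Blitz.
Brand 3 against (Moderate, Moderate): payoffs 7, 0 → best response Heavy.
Brand 3 against (Moderate, Heavy): payoffs 8, 7 → best response Heavy.
Brand 3 against (Moderate, Blitz): payoffs 0, 4 → best response Blitz.
Mutual best responses: (Moderate, Heavy, Heavy); (Moderate, Blitz, Blitz).

The pure Nash equilibria are (Moderate, Heavy, Heavy), (Moderate, Blitz, Blitz).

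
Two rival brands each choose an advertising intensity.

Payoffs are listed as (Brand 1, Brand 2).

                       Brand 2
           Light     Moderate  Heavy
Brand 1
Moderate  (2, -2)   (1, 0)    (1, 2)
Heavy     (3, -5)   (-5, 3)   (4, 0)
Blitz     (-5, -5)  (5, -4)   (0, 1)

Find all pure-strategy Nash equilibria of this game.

none

(Moderate, Light): Brand 1 can switch to Heavy (2 → 3). Not NE.
(Moderate, Moderate): Brand 1 can switch to Blitz (1 → 5). Not NE.
(Moderate, Heavy): Brand 1 can switch to Heavy (1 → 4). Not NE.
(Heavy, Light): Brand 2 can switch to Moderate (-5 → 3). Not NE.
(Heavy, Moderate): Brand 1 can switch to Moderate (-5 → 1). Not NE.
(Heavy, Heavy): Brand 2 can switch to Moderate (0 → 3). Not NE.
(Blitz, Light): Brand 1 can switch to Moderate (-5 → 2). Not NE.
(Blitz, Moderate): Brand 2 can switch to Heavy (-4 → 1). Not NE.
(Blitz, Heavy): Brand 1 can switch to Moderate (0 → 1). Not NE.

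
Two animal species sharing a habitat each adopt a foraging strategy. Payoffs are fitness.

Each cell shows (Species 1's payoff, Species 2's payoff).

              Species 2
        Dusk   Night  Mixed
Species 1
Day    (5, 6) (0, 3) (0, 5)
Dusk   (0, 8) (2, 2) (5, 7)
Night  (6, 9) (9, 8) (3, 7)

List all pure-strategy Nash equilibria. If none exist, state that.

Pure NE: (Night, Dusk)

For each player, find the best response to each opponent profile; mutual best responses are the pure NE.
Species 1 against Dusk: payoffs 5, 0, 6 → best response Night.
Species 1 against Night: payoffs 0, 2, 9 → best response Night.
Species 1 against Mixed: payoffs 0, 5, 3 → best response Dusk.
Species 2 against Day: payoffs 6, 3, 5 → best response Dusk.
Species 2 against Dusk: payoffs 8, 2, 7 → best response Dusk.
Species 2 against Night: payoffs 9, 8, 7 → best response Dusk.
Mutual best responses: (Night, Dusk).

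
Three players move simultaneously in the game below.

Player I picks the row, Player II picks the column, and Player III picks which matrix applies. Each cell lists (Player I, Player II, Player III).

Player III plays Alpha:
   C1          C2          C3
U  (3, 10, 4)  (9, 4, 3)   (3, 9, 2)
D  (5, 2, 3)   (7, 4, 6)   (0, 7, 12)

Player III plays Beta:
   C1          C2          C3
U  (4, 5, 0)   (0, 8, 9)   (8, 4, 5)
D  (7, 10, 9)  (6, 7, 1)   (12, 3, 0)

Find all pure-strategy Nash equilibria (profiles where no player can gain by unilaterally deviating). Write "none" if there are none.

Pure NE: (D, C1, Beta)

Player I against (C1, Alpha): payoffs 3, 5 → best response D.
Player I against (C1, Beta): payoffs 4, 7 → best response D.
Player I against (C2, Alpha): payoffs 9, 7 → best response U.
Player I against (C2, Beta): payoffs 0, 6 → best response D.
Player I against (C3, Alpha): payoffs 3, 0 → best response U.
Player I against (C3, Beta): payoffs 8, 12 → best response D.
Player II against (U, Alpha): payoffs 10, 4, 9 → best response C1.
Player II against (U, Beta): payoffs 5, 8, 4 → best response C2.
Player II against (D, Alpha): payoffs 2, 4, 7 → best response C3.
Player II against (D, Beta): payoffs 10, 7, 3 → best response C1.
Player III against (U, C1): payoffs 4, 0 → best response Alpha.
Player III against (U, C2): payoffs 3, 9 → best response Beta.
Player III against (U, C3): payoffs 2, 5 → best response Beta.
Player III against (D, C1): payoffs 3, 9 → best response Beta.
Player III against (D, C2): payoffs 6, 1 → best response Alpha.
Player III against (D, C3): payoffs 12, 0 → best response Alpha.
Mutual best responses: (D, C1, Beta).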